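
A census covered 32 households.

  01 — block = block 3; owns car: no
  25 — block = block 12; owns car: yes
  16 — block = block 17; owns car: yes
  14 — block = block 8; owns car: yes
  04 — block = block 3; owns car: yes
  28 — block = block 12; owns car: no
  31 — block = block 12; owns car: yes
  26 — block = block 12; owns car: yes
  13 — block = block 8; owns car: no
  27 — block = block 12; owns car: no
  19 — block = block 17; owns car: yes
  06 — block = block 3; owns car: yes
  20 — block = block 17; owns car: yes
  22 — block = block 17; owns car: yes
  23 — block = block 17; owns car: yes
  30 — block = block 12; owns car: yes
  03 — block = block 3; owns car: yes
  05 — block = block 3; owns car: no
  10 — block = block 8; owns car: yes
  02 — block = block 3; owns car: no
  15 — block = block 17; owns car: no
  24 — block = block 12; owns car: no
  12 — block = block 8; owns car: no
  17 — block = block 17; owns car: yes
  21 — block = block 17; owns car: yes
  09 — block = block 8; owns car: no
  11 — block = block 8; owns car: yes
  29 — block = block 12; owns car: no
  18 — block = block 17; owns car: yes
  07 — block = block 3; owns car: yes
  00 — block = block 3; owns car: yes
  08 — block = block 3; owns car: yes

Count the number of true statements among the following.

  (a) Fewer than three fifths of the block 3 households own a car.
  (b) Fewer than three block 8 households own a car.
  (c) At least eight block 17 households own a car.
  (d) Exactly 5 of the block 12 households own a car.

1

(a) block 3: |A| = 9, |A ∩ B| = 6; needs |A ∩ B| / |A| < 3/5 — false.
(b) block 8: |A| = 6, |A ∩ B| = 3; needs |A ∩ B| < 3 — false.
(c) block 17: |A| = 9, |A ∩ B| = 8; needs |A ∩ B| ≥ 8 — true.
(d) block 12: |A| = 8, |A ∩ B| = 4; needs |A ∩ B| = 5 — false.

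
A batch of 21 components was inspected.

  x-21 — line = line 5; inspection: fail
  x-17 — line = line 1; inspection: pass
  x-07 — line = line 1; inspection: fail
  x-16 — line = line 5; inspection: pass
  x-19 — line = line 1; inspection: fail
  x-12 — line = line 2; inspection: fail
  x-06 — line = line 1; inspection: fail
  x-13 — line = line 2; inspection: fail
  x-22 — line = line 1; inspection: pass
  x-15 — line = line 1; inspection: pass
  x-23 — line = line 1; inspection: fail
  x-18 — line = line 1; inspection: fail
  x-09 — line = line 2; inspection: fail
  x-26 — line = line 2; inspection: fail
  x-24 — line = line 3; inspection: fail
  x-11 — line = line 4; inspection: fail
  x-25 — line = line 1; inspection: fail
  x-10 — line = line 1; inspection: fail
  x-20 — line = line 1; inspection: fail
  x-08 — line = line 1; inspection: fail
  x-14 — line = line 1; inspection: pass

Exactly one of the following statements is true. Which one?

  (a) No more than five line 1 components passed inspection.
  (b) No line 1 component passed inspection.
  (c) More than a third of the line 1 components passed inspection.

(a)

|A| = 13, |A ∩ B| = 4, |A ∖ B| = 9.
(a) requires |A ∩ B| ≤ 5: true.
(b) requires A ∩ B = ∅ (|A ∩ B| = 0): false.
(c) requires |A ∩ B| / |A| > 1/3: false.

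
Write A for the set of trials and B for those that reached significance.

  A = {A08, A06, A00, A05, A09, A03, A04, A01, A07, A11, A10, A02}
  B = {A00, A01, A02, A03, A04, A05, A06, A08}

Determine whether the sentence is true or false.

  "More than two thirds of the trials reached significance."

False

'More than two thirds of the trials reached significance' holds iff |A ∩ B| / |A| > 2/3.
A (the restrictor) = {A08, A06, A00, A05, A09, A03, A04, A01, A07, A11, A10, A02}, |A| = 12.
A ∩ B = {A08, A06, A00, A05, A03, A04, A01, A02}, so |A ∩ B| = 8.
A ∖ B = {A09, A07, A11, A10}, so |A ∖ B| = 4.
|A ∩ B|/|A| = 8/12, so the statement is false.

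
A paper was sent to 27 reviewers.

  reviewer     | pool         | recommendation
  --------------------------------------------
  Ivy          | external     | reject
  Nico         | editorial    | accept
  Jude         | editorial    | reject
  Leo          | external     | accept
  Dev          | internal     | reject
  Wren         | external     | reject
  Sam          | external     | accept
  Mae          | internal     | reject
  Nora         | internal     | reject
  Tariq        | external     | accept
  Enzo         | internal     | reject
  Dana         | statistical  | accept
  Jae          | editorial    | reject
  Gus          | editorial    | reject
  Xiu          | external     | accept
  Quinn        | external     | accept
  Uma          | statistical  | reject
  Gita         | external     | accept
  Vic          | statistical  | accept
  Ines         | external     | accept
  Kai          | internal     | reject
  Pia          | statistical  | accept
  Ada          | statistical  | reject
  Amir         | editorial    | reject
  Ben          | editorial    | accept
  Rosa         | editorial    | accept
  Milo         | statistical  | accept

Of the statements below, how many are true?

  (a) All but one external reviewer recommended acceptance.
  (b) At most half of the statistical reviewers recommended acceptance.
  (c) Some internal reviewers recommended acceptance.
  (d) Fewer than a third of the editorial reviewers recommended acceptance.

0

(a) external: |A| = 9, |A ∩ B| = 7; needs |A ∖ B| = 1 — false.
(b) statistical: |A| = 6, |A ∩ B| = 4; needs |A ∩ B| ≤ |A ∖ B| — false.
(c) internal: |A| = 5, |A ∩ B| = 0; needs A ∩ B ≠ ∅ (|A ∩ B| ≥ 1) — false.
(d) editorial: |A| = 7, |A ∩ B| = 3; needs |A ∩ B| / |A| < 1/3 — false.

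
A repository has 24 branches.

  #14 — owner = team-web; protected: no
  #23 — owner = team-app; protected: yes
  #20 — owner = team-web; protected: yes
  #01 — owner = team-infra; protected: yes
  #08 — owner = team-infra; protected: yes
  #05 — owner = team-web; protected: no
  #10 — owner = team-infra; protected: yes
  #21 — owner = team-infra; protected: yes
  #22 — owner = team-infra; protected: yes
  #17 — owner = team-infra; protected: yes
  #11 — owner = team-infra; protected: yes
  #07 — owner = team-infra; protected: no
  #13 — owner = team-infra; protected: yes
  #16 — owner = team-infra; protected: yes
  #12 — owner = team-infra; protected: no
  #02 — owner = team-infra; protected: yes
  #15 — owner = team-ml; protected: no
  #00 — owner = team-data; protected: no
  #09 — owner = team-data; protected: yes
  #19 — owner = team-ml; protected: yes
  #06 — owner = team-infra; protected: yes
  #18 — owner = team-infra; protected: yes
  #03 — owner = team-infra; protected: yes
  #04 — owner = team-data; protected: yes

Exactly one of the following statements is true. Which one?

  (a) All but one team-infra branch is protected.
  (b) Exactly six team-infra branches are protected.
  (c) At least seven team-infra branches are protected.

(c)

|A| = 15, |A ∩ B| = 13, |A ∖ B| = 2.
(a) requires |A ∖ B| = 1: false.
(b) requires |A ∩ B| = 6: false.
(c) requires |A ∩ B| ≥ 7: true.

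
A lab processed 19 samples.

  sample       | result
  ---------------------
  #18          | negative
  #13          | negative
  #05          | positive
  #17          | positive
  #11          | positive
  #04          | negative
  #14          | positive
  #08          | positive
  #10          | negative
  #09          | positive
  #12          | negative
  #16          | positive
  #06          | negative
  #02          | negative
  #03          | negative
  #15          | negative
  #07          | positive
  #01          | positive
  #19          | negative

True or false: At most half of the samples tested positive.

True

The determiner here denotes the relation: |A ∩ B| ≤ |A ∖ B|.
|A| = 19, |A ∩ B| = 9, |A ∖ B| = 10.
9 < 10, so the statement is true.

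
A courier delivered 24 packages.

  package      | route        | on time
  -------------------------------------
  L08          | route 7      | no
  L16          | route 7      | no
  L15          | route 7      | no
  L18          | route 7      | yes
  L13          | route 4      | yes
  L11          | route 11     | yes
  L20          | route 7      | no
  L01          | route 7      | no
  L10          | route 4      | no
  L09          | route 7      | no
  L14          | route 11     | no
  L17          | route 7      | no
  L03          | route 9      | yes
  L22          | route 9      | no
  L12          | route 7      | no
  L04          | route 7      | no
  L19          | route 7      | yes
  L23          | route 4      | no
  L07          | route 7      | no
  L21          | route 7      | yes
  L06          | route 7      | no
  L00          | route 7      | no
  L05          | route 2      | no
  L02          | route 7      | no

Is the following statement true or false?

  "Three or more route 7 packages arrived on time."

'Three or more route 7 packages arrived on time' holds iff |A ∩ B| ≥ 3.
|A| = 16, |A ∩ B| = 3, |A ∖ B| = 13.
|A ∩ B| = 3, so the statement is true.

True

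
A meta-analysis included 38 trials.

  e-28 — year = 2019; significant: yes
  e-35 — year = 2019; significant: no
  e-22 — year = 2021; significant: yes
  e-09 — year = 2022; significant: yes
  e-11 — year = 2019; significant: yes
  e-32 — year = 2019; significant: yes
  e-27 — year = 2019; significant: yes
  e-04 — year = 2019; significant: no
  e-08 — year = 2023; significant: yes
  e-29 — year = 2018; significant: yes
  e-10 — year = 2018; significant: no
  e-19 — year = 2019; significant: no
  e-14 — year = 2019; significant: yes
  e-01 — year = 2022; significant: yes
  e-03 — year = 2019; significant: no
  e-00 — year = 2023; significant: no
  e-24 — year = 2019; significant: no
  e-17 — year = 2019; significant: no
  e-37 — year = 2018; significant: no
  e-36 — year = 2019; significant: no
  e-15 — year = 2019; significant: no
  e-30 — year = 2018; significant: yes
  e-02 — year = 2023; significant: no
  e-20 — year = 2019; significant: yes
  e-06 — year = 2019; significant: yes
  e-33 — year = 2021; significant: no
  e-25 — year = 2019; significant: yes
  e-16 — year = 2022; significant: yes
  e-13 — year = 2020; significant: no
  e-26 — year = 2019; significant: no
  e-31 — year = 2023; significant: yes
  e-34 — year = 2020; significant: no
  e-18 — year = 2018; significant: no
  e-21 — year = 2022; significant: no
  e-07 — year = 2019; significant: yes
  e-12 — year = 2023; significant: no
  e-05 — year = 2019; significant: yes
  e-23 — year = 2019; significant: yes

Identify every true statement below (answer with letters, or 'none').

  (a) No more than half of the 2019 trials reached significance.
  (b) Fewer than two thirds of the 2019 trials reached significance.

|A| = 20, |A ∩ B| = 11, |A ∖ B| = 9.
(a) |A ∩ B| ≤ |A ∖ B|: fails.
(b) |A ∩ B| / |A| < 2/3: holds.

(b)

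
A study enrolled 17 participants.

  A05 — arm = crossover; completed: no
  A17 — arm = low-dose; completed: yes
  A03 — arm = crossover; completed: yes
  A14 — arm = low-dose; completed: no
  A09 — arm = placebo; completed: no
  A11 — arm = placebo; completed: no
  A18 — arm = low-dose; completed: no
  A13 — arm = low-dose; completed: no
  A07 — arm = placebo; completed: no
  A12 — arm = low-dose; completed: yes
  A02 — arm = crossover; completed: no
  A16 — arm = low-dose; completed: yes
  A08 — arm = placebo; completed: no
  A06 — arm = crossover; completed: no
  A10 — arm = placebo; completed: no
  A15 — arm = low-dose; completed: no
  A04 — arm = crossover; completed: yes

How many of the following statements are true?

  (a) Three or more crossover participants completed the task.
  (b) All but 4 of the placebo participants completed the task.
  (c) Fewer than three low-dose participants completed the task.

0

(a) crossover: |A| = 5, |A ∩ B| = 2; needs |A ∩ B| ≥ 3 — false.
(b) placebo: |A| = 5, |A ∩ B| = 0; needs |A ∖ B| = 4 — false.
(c) low-dose: |A| = 7, |A ∩ B| = 3; needs |A ∩ B| < 3 — false.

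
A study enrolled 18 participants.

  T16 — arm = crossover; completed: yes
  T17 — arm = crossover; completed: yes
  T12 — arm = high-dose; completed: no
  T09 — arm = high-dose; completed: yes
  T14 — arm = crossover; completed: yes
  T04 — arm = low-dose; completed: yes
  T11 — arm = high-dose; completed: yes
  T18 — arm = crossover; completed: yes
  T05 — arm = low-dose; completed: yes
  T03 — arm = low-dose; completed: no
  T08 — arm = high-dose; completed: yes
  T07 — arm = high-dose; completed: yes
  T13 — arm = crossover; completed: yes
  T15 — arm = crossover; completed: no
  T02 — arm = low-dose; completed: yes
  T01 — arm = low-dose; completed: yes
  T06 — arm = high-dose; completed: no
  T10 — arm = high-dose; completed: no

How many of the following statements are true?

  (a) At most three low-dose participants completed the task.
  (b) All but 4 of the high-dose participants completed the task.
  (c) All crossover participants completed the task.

(a) low-dose: |A| = 5, |A ∩ B| = 4; needs |A ∩ B| ≤ 3 — false.
(b) high-dose: |A| = 7, |A ∩ B| = 4; needs |A ∖ B| = 4 — false.
(c) crossover: |A| = 6, |A ∩ B| = 5; needs A ⊆ B, i.e. every element of A is in B (|A ∖ B| = 0) — false.

0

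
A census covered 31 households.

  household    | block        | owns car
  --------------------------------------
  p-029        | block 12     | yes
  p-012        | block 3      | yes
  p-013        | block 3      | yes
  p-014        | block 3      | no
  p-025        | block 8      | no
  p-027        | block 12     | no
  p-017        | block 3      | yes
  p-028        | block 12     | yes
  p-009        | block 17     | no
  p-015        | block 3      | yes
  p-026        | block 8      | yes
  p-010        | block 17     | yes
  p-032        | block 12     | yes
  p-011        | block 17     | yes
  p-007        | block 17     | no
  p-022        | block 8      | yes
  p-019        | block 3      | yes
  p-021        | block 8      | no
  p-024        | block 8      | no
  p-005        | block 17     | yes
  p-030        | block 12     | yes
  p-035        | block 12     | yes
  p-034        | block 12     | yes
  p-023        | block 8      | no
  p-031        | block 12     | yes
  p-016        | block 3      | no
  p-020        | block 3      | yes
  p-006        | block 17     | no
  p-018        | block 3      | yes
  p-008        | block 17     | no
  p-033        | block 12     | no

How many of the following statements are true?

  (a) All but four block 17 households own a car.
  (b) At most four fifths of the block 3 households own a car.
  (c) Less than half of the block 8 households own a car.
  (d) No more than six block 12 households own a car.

(a) block 17: |A| = 7, |A ∩ B| = 3; needs |A ∖ B| = 4 — true.
(b) block 3: |A| = 9, |A ∩ B| = 7; needs |A ∩ B| / |A| ≤ 4/5 — true.
(c) block 8: |A| = 6, |A ∩ B| = 2; needs |A ∩ B| < |A ∖ B| — true.
(d) block 12: |A| = 9, |A ∩ B| = 7; needs |A ∩ B| ≤ 6 — false.

3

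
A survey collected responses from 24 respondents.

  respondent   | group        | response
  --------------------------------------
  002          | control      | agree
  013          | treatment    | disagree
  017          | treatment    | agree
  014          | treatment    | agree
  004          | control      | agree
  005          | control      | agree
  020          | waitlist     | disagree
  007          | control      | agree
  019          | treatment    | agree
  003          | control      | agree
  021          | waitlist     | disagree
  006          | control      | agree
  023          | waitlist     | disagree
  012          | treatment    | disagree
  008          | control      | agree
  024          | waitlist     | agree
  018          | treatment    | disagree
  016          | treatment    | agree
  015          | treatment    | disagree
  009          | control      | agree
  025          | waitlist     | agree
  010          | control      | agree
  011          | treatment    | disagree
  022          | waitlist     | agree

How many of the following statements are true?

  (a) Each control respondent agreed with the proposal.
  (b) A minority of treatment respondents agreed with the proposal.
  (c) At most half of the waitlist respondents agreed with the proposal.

3

(a) control: |A| = 9, |A ∩ B| = 9; needs A ⊆ B, i.e. every element of A is in B (|A ∖ B| = 0) — true.
(b) treatment: |A| = 9, |A ∩ B| = 4; needs |A ∩ B| < |A ∖ B| — true.
(c) waitlist: |A| = 6, |A ∩ B| = 3; needs |A ∩ B| ≤ |A ∖ B| — true.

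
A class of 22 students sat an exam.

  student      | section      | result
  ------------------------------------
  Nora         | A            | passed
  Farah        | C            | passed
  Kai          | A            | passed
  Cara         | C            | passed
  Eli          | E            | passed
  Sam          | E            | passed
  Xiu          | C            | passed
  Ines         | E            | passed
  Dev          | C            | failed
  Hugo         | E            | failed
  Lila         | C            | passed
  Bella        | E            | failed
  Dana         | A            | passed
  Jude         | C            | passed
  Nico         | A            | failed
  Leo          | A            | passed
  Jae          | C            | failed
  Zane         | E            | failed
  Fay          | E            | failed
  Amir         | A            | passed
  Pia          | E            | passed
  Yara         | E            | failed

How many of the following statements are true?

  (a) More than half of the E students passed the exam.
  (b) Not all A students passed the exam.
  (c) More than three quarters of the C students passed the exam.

(a) E: |A| = 9, |A ∩ B| = 4; needs |A ∩ B| > |A ∖ B| — false.
(b) A: |A| = 6, |A ∩ B| = 5; needs A ⊄ B (|A ∖ B| ≥ 1) — true.
(c) C: |A| = 7, |A ∩ B| = 5; needs |A ∩ B| / |A| > 3/4 — false.

1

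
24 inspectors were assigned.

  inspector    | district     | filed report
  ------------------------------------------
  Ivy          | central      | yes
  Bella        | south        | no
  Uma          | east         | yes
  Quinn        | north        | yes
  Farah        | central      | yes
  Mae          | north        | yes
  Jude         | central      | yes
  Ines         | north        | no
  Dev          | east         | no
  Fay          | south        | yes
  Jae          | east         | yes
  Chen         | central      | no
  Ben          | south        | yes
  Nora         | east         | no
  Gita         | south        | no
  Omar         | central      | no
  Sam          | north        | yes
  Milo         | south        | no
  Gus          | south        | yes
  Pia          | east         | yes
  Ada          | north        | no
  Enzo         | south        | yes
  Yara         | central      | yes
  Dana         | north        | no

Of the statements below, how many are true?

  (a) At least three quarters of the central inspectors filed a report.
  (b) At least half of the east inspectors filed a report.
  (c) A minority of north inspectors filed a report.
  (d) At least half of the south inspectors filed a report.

(a) central: |A| = 6, |A ∩ B| = 4; needs |A ∩ B| / |A| ≥ 3/4 — false.
(b) east: |A| = 5, |A ∩ B| = 3; needs |A ∩ B| ≥ |A ∖ B| — true.
(c) north: |A| = 6, |A ∩ B| = 3; needs |A ∩ B| < |A ∖ B| — false.
(d) south: |A| = 7, |A ∩ B| = 4; needs |A ∩ B| ≥ |A ∖ B| — true.

2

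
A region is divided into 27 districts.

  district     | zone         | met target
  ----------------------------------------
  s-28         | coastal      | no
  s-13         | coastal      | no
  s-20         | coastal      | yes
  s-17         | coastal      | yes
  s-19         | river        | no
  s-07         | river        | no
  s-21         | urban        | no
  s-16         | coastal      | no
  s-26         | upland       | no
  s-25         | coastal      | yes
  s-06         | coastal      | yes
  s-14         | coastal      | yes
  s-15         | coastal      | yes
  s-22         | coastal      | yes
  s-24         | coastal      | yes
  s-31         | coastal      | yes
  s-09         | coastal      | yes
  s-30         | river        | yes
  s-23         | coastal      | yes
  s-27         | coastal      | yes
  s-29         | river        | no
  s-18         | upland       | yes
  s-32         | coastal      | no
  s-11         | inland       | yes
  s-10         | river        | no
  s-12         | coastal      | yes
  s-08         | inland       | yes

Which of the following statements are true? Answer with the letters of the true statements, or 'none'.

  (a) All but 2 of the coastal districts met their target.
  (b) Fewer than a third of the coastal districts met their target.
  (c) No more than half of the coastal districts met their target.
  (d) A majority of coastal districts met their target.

(d)

|A| = 17, |A ∩ B| = 13, |A ∖ B| = 4.
(a) |A ∖ B| = 2: fails.
(b) |A ∩ B| / |A| < 1/3: fails.
(c) |A ∩ B| ≤ |A ∖ B|: fails.
(d) |A ∩ B| > |A ∖ B|: holds.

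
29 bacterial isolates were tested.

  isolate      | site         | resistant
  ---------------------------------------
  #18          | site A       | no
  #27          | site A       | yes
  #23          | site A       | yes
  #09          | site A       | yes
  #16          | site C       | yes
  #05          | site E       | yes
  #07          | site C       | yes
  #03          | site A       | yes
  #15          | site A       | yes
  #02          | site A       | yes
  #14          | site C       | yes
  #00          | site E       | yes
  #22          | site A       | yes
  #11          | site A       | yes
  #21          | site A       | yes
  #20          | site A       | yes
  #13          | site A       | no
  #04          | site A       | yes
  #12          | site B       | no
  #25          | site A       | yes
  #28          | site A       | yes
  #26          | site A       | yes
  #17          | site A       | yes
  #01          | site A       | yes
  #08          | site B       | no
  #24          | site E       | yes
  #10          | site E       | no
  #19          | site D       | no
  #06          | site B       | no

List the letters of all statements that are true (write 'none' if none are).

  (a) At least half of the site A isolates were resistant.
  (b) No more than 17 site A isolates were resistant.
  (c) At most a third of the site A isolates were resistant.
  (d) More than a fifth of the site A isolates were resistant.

|A| = 18, |A ∩ B| = 16, |A ∖ B| = 2.
(a) |A ∩ B| ≥ |A ∖ B|: holds.
(b) |A ∩ B| ≤ 17: holds.
(c) |A ∩ B| / |A| ≤ 1/3: fails.
(d) |A ∩ B| / |A| > 1/5: holds.

(a), (b), (d)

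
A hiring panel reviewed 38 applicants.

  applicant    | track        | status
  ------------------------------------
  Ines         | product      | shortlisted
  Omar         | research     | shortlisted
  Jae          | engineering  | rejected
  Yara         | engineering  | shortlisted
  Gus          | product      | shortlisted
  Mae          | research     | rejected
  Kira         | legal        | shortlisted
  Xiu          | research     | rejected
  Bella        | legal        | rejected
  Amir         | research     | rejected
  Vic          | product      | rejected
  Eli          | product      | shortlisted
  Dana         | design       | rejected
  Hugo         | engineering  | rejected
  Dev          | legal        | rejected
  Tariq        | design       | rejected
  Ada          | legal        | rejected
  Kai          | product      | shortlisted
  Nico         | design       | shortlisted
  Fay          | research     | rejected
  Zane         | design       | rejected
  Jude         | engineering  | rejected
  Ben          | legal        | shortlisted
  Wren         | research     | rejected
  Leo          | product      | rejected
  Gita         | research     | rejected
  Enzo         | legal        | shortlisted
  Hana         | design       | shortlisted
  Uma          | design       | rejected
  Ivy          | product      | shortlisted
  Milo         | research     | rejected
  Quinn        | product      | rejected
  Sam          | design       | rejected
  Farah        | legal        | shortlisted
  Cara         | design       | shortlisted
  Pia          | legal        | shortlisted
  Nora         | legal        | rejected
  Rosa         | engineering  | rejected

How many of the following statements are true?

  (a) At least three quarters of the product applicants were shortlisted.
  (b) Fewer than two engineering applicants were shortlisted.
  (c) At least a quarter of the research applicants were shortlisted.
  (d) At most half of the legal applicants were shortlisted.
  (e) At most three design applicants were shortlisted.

(a) product: |A| = 8, |A ∩ B| = 5; needs |A ∩ B| / |A| ≥ 3/4 — false.
(b) engineering: |A| = 5, |A ∩ B| = 1; needs |A ∩ B| < 2 — true.
(c) research: |A| = 8, |A ∩ B| = 1; needs |A ∩ B| / |A| ≥ 1/4 — false.
(d) legal: |A| = 9, |A ∩ B| = 5; needs |A ∩ B| ≤ |A ∖ B| — false.
(e) design: |A| = 8, |A ∩ B| = 3; needs |A ∩ B| ≤ 3 — true.

2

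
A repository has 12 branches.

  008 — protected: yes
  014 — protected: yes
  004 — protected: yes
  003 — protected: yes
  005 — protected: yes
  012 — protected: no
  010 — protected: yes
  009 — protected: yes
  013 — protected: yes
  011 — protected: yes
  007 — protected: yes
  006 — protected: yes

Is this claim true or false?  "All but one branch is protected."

True

Truth condition: |A ∖ B| = 1.
A (the restrictor) = {008, 014, 004, 003, 005, 012, 010, 009, 013, 011, 007, 006}, |A| = 12.
A ∖ B = {012}, so |A ∖ B| = 1.
|A ∖ B| = 1, so the statement is true.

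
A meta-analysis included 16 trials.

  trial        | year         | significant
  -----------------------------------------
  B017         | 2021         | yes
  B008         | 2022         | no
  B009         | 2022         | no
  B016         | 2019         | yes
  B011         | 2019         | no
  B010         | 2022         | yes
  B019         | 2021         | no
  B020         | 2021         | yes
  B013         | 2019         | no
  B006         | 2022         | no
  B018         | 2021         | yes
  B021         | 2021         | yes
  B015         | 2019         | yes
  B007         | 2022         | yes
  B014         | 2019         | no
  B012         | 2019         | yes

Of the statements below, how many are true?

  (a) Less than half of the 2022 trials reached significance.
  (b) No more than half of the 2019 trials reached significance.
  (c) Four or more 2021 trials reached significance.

(a) 2022: |A| = 5, |A ∩ B| = 2; needs |A ∩ B| < |A ∖ B| — true.
(b) 2019: |A| = 6, |A ∩ B| = 3; needs |A ∩ B| ≤ |A ∖ B| — true.
(c) 2021: |A| = 5, |A ∩ B| = 4; needs |A ∩ B| ≥ 4 — true.

3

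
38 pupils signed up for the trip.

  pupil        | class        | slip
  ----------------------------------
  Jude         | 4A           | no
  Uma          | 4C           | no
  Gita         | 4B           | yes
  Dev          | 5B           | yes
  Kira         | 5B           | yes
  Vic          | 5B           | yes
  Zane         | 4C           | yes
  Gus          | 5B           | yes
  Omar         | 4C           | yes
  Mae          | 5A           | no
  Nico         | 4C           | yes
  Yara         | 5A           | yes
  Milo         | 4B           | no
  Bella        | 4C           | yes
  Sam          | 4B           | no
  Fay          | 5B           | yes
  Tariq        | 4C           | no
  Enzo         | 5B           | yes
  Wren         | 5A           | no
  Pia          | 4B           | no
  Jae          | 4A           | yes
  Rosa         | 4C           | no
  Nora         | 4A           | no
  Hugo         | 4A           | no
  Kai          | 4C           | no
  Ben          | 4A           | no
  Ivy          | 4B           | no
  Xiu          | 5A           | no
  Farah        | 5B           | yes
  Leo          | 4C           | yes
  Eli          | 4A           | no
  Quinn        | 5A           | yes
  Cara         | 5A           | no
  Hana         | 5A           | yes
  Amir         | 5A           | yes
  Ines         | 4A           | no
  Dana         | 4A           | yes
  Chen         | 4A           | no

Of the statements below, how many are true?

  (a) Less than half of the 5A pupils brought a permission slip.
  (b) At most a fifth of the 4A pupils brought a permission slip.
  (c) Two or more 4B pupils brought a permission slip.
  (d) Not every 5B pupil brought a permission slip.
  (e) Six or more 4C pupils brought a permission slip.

0

(a) 5A: |A| = 8, |A ∩ B| = 4; needs |A ∩ B| < |A ∖ B| — false.
(b) 4A: |A| = 9, |A ∩ B| = 2; needs |A ∩ B| / |A| ≤ 1/5 — false.
(c) 4B: |A| = 5, |A ∩ B| = 1; needs |A ∩ B| ≥ 2 — false.
(d) 5B: |A| = 7, |A ∩ B| = 7; needs A ⊄ B (|A ∖ B| ≥ 1) — false.
(e) 4C: |A| = 9, |A ∩ B| = 5; needs |A ∩ B| ≥ 6 — false.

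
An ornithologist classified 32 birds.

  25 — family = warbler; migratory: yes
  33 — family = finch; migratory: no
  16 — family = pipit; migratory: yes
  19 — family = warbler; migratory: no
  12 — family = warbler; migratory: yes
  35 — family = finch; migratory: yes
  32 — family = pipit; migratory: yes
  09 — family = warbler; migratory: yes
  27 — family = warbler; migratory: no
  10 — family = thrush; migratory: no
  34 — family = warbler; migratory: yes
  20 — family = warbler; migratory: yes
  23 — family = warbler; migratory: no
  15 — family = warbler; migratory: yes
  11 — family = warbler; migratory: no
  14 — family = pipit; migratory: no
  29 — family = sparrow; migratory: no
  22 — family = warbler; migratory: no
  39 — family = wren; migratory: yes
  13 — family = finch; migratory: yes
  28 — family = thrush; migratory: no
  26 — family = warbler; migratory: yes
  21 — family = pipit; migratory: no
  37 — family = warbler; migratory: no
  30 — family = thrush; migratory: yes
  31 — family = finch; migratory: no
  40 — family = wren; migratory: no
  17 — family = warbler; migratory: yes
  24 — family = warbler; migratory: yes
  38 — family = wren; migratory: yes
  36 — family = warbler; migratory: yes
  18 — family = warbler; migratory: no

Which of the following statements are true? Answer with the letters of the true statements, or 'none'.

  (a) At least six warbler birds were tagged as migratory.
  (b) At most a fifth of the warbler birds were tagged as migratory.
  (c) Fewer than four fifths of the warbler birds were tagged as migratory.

|A| = 17, |A ∩ B| = 10, |A ∖ B| = 7.
(a) |A ∩ B| ≥ 6: holds.
(b) |A ∩ B| / |A| ≤ 1/5: fails.
(c) |A ∩ B| / |A| < 4/5: holds.

(a), (c)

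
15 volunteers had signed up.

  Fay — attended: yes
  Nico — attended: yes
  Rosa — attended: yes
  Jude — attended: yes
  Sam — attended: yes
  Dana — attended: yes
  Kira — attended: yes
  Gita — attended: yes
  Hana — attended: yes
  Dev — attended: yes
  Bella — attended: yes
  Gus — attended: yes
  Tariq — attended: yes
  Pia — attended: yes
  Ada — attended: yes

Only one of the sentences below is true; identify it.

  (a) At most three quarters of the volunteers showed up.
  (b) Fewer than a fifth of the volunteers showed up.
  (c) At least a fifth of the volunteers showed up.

|A| = 15, |A ∩ B| = 15, |A ∖ B| = 0.
(a) requires |A ∩ B| / |A| ≤ 3/4: false.
(b) requires |A ∩ B| / |A| < 1/5: false.
(c) requires |A ∩ B| / |A| ≥ 1/5: true.

(c)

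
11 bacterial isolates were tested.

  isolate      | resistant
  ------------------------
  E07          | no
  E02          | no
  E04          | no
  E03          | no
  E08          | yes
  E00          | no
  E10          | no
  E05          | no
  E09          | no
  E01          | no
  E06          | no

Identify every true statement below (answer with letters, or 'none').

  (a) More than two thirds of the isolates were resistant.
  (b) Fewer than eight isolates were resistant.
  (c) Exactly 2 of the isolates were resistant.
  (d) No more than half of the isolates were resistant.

|A| = 11, |A ∩ B| = 1, |A ∖ B| = 10.
(a) |A ∩ B| / |A| > 2/3: fails.
(b) |A ∩ B| < 8: holds.
(c) |A ∩ B| = 2: fails.
(d) |A ∩ B| ≤ |A ∖ B|: holds.

(b), (d)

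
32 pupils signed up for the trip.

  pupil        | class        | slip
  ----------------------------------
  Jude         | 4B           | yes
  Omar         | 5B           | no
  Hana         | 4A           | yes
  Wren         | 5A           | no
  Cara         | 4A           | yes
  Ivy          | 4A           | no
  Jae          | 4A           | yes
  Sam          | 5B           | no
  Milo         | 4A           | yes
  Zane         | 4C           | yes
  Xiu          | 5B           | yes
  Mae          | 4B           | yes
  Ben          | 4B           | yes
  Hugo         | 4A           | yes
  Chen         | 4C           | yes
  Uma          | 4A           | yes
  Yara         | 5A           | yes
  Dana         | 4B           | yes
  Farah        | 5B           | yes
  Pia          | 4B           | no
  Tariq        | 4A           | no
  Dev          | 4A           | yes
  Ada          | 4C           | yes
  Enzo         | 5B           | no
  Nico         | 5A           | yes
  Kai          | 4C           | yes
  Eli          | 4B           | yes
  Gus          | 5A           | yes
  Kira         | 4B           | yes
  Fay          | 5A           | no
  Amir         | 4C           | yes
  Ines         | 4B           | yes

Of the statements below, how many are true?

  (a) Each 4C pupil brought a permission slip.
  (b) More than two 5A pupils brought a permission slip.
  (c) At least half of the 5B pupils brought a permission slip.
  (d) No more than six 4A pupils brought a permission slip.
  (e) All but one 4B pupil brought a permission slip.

3

(a) 4C: |A| = 5, |A ∩ B| = 5; needs A ⊆ B, i.e. every element of A is in B (|A ∖ B| = 0) — true.
(b) 5A: |A| = 5, |A ∩ B| = 3; needs |A ∩ B| > 2 — true.
(c) 5B: |A| = 5, |A ∩ B| = 2; needs |A ∩ B| ≥ |A ∖ B| — false.
(d) 4A: |A| = 9, |A ∩ B| = 7; needs |A ∩ B| ≤ 6 — false.
(e) 4B: |A| = 8, |A ∩ B| = 7; needs |A ∖ B| = 1 — true.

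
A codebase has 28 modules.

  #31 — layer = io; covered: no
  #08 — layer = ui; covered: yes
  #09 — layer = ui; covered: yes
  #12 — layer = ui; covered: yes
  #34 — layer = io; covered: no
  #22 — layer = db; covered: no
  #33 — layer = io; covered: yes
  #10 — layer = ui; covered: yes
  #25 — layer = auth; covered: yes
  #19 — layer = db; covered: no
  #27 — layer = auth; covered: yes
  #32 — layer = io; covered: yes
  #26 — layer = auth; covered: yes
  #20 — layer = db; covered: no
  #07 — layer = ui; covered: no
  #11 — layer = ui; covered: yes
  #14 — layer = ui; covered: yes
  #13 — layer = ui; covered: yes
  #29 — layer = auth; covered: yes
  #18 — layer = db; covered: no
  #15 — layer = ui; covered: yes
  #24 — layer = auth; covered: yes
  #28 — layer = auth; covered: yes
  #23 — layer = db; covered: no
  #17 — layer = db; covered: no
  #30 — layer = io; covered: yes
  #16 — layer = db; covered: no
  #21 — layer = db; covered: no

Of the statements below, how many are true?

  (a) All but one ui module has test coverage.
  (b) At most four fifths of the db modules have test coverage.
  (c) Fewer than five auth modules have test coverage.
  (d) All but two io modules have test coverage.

(a) ui: |A| = 9, |A ∩ B| = 8; needs |A ∖ B| = 1 — true.
(b) db: |A| = 8, |A ∩ B| = 0; needs |A ∩ B| / |A| ≤ 4/5 — true.
(c) auth: |A| = 6, |A ∩ B| = 6; needs |A ∩ B| < 5 — false.
(d) io: |A| = 5, |A ∩ B| = 3; needs |A ∖ B| = 2 — true.

3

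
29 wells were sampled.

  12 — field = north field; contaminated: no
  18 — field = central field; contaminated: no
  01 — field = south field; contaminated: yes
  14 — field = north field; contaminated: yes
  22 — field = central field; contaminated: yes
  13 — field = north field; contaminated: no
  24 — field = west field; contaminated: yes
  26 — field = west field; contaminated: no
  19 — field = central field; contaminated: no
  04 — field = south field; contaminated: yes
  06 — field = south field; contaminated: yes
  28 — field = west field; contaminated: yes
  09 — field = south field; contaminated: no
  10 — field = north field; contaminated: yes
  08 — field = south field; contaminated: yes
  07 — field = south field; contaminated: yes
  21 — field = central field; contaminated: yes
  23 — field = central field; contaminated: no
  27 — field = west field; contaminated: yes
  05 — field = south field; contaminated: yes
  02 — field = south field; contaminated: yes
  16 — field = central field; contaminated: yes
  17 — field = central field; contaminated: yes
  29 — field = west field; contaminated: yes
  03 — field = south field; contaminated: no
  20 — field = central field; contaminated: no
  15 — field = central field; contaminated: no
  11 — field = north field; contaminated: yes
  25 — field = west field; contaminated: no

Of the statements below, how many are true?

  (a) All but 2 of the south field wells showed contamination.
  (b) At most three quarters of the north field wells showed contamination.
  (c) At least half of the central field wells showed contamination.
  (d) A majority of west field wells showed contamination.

(a) south field: |A| = 9, |A ∩ B| = 7; needs |A ∖ B| = 2 — true.
(b) north field: |A| = 5, |A ∩ B| = 3; needs |A ∩ B| / |A| ≤ 3/4 — true.
(c) central field: |A| = 9, |A ∩ B| = 4; needs |A ∩ B| ≥ |A ∖ B| — false.
(d) west field: |A| = 6, |A ∩ B| = 4; needs |A ∩ B| > |A ∖ B| — true.

3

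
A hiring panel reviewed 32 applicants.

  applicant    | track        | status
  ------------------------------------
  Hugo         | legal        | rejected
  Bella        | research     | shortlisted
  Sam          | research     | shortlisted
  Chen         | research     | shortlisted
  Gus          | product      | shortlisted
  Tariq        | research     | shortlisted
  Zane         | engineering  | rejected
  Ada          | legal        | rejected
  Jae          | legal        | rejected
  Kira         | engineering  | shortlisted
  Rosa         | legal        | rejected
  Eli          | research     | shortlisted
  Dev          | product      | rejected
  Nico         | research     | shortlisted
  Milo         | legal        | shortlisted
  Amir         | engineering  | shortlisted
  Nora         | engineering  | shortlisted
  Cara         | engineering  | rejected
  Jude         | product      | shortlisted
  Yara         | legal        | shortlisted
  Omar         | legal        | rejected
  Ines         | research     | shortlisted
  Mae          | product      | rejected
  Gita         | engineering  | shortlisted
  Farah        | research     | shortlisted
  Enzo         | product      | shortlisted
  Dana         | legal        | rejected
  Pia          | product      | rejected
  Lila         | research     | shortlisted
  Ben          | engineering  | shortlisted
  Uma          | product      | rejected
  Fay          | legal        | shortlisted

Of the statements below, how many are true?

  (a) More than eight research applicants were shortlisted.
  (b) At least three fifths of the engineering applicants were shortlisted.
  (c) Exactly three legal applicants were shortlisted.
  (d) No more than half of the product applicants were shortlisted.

4

(a) research: |A| = 9, |A ∩ B| = 9; needs |A ∩ B| > 8 — true.
(b) engineering: |A| = 7, |A ∩ B| = 5; needs |A ∩ B| / |A| ≥ 3/5 — true.
(c) legal: |A| = 9, |A ∩ B| = 3; needs |A ∩ B| = 3 — true.
(d) product: |A| = 7, |A ∩ B| = 3; needs |A ∩ B| ≤ |A ∖ B| — true.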